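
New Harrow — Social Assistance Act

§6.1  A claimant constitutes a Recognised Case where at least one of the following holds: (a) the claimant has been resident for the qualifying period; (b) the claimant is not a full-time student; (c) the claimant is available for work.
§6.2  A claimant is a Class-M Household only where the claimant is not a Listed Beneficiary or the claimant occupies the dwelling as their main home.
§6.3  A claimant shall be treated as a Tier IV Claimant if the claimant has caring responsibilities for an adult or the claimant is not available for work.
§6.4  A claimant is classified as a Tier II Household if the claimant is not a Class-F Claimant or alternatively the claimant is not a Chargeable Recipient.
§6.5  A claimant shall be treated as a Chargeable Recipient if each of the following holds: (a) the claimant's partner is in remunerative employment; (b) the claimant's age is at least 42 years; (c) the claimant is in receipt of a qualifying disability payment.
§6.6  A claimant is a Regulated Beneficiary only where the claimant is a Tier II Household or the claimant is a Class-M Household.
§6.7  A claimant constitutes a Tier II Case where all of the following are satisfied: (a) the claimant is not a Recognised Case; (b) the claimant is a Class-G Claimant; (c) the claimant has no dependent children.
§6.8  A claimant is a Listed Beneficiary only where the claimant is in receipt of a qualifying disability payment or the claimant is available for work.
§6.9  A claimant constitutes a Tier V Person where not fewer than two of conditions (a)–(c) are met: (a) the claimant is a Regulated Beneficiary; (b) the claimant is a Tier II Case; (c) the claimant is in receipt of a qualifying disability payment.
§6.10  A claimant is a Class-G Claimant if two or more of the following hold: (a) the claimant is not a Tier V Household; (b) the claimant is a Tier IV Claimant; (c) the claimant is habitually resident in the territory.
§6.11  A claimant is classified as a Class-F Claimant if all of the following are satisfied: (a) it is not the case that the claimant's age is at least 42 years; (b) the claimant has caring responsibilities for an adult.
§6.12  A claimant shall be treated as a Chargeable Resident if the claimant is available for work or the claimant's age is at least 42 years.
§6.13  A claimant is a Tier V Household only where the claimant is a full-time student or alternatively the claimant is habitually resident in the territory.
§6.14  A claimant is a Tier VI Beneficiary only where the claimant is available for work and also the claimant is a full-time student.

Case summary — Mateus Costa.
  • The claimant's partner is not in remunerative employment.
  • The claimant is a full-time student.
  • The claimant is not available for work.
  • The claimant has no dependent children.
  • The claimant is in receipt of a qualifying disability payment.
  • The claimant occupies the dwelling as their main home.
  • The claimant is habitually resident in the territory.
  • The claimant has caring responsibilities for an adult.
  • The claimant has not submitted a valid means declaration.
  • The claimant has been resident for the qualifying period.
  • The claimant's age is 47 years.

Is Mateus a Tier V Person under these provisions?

Under §6.11: claimant's age: 47 years ≥ 42 years? yes, so negated condition no; and the claimant has caring responsibilities for an adult? yes. So the claimant is not a Class-F Claimant.
Under §6.5: the claimant's partner is in remunerative employment? no; and claimant's age: 47 years ≥ 42 years? yes; and the claimant is in receipt of a qualifying disability payment? yes. So the claimant is not a Chargeable Recipient.
Under §6.4: not a Class-F Claimant (§6.11)? yes; or not a Chargeable Recipient (§6.5)? yes. So the claimant is a Tier II Household.
Under §6.8: the claimant is in receipt of a qualifying disability payment? yes; or the claimant is available for work? no. So the claimant is a Listed Beneficiary.
Under §6.2: not a Listed Beneficiary (§6.8)? no; or the claimant occupies the dwelling as their main home? yes. So the claimant is a Class-M Household.
Under §6.6: Tier II Household (§6.4)? yes; or Class-M Household (§6.2)? yes. So the claimant is a Regulated Beneficiary.
Under §6.1: the claimant has been resident for the qualifying period? yes; or the claimant is not a full-time student? no; or the claimant is available for work? no. So the claimant is a Recognised Case.
Under §6.13: the claimant is a full-time student? yes; or the claimant is habitually resident in the territory? yes. So the claimant is a Tier V Household.
Under §6.3: the claimant has caring responsibilities for an adult? yes; or the claimant is not available for work? yes. So the claimant is a Tier IV Claimant.
Under §6.10: not a Tier V Household (§6.13)? no; Tier IV Claimant (§6.3)? yes; the claimant is habitually resident in the territory? yes — 2 of 3 hold (need ≥2) → satisfied.
Under §6.7: not a Recognised Case (§6.1)? no; and Class-G Claimant (§6.10)? yes; and the claimant has no dependent children? yes. So the claimant is not a Tier II Case.
Under §6.9: Regulated Beneficiary (§6.6)? yes; Tier II Case (§6.7)? no; the claimant is in receipt of a qualifying disability payment? yes — 2 of 3 hold (need ≥2) → satisfied.

Yes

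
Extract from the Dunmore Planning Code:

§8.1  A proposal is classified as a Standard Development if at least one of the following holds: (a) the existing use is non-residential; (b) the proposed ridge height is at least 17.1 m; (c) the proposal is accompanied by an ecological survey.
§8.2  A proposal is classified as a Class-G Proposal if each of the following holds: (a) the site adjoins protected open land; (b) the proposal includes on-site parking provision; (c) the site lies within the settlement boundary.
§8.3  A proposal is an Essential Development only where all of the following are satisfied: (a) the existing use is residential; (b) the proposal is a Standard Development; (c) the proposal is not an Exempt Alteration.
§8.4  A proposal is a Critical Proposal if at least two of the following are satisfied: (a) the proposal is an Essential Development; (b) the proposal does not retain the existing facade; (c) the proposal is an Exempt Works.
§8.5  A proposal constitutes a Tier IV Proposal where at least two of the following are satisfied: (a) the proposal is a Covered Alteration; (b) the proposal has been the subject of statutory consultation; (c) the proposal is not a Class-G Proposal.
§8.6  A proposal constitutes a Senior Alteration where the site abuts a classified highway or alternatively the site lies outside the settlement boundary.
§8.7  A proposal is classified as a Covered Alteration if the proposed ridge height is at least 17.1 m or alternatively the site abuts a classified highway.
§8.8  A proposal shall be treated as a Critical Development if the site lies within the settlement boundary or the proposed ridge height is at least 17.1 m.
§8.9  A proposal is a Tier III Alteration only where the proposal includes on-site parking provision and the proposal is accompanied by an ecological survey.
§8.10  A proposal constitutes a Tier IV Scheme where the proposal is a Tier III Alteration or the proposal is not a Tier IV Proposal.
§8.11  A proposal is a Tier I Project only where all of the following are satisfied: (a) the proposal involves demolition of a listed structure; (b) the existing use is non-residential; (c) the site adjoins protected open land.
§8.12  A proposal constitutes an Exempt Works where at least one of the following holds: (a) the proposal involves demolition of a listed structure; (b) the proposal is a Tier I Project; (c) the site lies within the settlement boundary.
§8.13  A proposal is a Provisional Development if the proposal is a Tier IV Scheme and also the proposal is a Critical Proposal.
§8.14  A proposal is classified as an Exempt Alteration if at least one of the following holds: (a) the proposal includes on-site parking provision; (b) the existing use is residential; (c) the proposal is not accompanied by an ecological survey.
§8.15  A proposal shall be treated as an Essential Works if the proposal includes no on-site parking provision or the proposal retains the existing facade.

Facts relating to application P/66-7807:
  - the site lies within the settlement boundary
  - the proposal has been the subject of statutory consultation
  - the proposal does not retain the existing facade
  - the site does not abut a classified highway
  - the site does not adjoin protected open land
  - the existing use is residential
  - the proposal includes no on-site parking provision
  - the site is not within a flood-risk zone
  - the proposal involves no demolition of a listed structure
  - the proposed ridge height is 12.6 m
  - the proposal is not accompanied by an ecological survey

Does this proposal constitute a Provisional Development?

§8.9 — Tier III Alteration: [the proposal includes on-site parking provision? no] AND [the proposal is accompanied by an ecological survey? no] → not satisfied.
§8.7 — Covered Alteration: [proposed ridge height: 12.6 m ≥ 17.1 m? no] OR [the site abuts a classified highway? no] → not satisfied.
§8.2 — Class-G Proposal: [the site adjoins protected open land? no] AND [the proposal includes on-site parking provision? no] AND [the site lies within the settlement boundary? yes] → not satisfied.
§8.5 — Tier IV Proposal: Covered Alteration (§8.7)? no; the proposal has been the subject of statutory consultation? yes; not a Class-G Proposal (§8.2)? yes — 2 of 3 hold (need ≥2) → satisfied.
§8.10 — Tier IV Scheme: [Tier III Alteration (§8.9)? no] OR [not a Tier IV Proposal (§8.5)? no] → not satisfied.
§8.1 — Standard Development: [the existing use is non-residential? no] OR [proposed ridge height: 12.6 m ≥ 17.1 m? no] OR [the proposal is accompanied by an ecological survey? no] → not satisfied.
§8.14 — Exempt Alteration: [the proposal includes on-site parking provision? no] OR [the existing use is residential? yes] OR [the proposal is not accompanied by an ecological survey? yes] → satisfied.
§8.3 — Essential Development: [the existing use is residential? yes] AND [Standard Development (§8.1)? no] AND [not an Exempt Alteration (§8.14)? no] → not satisfied.
§8.11 — Tier I Project: [the proposal involves demolition of a listed structure? no] AND [the existing use is non-residential? no] AND [the site adjoins protected open land? no] → not satisfied.
§8.12 — Exempt Works: [the proposal involves demolition of a listed structure? no] OR [Tier I Project (§8.11)? no] OR [the site lies within the settlement boundary? yes] → satisfied.
§8.4 — Critical Proposal: Essential Development (§8.3)? no; the proposal does not retain the existing facade? yes; Exempt Works (§8.12)? yes — 2 of 3 hold (need ≥2) → satisfied.
§8.13 — Provisional Development: [Tier IV Scheme (§8.10)? no] AND [Critical Proposal (§8.4)? yes] → not satisfied.

No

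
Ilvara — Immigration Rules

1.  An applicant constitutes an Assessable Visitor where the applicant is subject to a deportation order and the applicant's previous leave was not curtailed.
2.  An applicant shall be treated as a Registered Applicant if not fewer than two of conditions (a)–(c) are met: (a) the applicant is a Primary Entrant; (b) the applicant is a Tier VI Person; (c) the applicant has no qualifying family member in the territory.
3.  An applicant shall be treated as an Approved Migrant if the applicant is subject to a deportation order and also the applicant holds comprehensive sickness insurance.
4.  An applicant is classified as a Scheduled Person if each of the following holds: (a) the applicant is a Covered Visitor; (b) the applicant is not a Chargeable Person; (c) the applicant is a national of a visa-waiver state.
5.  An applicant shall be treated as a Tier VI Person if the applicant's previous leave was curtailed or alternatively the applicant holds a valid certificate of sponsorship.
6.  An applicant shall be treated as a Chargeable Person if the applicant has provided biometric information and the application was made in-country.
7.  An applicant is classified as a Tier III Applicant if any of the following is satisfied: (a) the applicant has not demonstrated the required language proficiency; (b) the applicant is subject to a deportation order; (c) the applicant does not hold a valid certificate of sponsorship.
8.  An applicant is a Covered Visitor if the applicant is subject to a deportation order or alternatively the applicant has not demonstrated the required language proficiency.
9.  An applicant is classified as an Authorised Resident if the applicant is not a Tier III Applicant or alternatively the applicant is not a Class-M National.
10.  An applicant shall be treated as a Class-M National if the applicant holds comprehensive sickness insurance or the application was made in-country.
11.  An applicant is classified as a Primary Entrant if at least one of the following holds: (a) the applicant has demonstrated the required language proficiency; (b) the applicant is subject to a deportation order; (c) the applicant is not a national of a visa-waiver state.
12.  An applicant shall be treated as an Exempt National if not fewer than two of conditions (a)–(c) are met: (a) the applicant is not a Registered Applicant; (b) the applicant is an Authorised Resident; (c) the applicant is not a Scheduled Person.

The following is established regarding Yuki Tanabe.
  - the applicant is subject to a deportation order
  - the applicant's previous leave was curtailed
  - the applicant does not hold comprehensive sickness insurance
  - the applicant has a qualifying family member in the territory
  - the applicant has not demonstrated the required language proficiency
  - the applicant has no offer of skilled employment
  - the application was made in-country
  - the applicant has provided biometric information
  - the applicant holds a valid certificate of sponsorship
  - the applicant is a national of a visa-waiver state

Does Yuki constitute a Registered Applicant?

Yes

paragraph 11 — Primary Entrant: [the applicant has demonstrated the required language proficiency? no] OR [the applicant is subject to a deportation order? yes] OR [the applicant is not a national of a visa-waiver state? no] → satisfied.
paragraph 5 — Tier VI Person: [the applicant's previous leave was curtailed? yes] OR [the applicant holds a valid certificate of sponsorship? yes] → satisfied.
paragraph 2 — Registered Applicant: Primary Entrant (paragraph 11)? yes; Tier VI Person (paragraph 5)? yes; the applicant has no qualifying family member in the territory? no — 2 of 3 hold (need ≥2) → satisfied.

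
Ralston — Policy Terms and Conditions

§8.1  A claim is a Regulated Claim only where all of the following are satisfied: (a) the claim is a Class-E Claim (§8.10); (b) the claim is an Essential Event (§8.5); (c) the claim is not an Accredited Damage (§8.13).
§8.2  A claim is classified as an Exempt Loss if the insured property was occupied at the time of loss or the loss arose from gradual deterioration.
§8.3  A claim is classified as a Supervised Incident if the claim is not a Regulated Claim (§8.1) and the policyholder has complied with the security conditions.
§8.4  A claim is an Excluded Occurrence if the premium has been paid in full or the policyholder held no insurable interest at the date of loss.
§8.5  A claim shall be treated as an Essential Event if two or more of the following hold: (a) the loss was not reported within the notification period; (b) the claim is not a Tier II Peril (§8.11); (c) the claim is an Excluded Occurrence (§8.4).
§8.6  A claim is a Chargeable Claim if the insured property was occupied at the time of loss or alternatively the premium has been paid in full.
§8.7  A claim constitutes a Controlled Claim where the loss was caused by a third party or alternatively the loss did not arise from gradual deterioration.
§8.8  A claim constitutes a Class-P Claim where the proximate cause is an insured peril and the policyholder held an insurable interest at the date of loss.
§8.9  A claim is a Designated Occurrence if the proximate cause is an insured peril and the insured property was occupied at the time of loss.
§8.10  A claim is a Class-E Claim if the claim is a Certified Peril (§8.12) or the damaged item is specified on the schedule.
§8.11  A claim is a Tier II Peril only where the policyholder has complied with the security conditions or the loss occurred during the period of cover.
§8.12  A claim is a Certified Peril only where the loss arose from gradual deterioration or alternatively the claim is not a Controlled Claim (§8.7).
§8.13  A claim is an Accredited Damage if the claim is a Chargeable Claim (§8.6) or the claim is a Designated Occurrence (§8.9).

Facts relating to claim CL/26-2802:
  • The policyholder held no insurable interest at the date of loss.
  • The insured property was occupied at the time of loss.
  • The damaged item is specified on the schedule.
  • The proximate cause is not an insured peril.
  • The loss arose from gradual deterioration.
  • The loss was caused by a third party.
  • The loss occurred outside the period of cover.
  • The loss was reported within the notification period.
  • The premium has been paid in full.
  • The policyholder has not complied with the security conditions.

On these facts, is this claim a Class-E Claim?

Yes

§8.7 — Controlled Claim: [the loss was caused by a third party? yes] OR [the loss did not arise from gradual deterioration? no] → satisfied.
§8.12 — Certified Peril: [the loss arose from gradual deterioration? yes] OR [not a Controlled Claim (§8.7)? no] → satisfied.
§8.10 — Class-E Claim: [Certified Peril (§8.12)? yes] OR [the damaged item is specified on the schedule? yes] → satisfied.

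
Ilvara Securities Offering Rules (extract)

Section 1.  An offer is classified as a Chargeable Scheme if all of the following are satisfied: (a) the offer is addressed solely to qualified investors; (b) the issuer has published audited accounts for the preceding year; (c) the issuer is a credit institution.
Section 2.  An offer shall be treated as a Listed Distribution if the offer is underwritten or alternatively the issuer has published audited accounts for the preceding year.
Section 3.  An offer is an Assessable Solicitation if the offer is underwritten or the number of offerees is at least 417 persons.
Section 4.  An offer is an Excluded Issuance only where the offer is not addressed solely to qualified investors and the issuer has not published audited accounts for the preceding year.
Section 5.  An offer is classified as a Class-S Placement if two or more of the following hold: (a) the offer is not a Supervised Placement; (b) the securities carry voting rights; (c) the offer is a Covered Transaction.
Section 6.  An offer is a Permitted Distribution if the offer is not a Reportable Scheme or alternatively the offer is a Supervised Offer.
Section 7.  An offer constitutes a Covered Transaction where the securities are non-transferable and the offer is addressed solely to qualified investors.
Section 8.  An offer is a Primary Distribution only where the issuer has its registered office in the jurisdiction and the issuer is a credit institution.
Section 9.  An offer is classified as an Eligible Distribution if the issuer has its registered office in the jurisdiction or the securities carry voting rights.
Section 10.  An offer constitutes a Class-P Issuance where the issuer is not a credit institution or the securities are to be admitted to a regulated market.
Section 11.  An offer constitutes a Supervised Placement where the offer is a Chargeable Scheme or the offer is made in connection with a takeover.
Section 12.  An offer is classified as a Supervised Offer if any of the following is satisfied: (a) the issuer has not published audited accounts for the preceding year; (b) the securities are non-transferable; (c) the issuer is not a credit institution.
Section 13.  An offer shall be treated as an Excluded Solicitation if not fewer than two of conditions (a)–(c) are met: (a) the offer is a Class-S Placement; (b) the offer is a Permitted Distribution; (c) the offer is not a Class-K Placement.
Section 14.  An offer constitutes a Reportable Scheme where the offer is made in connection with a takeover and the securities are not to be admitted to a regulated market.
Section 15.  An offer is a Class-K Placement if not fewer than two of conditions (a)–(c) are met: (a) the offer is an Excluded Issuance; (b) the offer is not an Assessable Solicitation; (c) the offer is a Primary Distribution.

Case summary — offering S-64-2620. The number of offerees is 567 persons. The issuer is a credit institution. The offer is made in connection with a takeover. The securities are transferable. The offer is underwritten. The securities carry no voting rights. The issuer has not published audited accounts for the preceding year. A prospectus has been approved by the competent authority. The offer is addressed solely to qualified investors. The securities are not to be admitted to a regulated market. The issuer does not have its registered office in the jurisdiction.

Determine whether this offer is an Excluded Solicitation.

Yes

section 1 — Chargeable Scheme: [the offer is addressed solely to qualified investors? yes] AND [the issuer has published audited accounts for the preceding year? no] AND [the issuer is a credit institution? yes] → not satisfied.
section 11 — Supervised Placement: [Chargeable Scheme (section 1)? no] OR [the offer is made in connection with a takeover? yes] → satisfied.
section 7 — Covered Transaction: [the securities are non-transferable? no] AND [the offer is addressed solely to qualified investors? yes] → not satisfied.
section 5 — Class-S Placement: not a Supervised Placement (section 11)? no; the securities carry voting rights? no; Covered Transaction (section 7)? no — 0 of 3 hold (need ≥2) → not satisfied.
section 14 — Reportable Scheme: [the offer is made in connection with a takeover? yes] AND [the securities are not to be admitted to a regulated market? yes] → satisfied.
section 12 — Supervised Offer: [the issuer has not published audited accounts for the preceding year? yes] OR [the securities are non-transferable? no] OR [the issuer is not a credit institution? no] → satisfied.
section 6 — Permitted Distribution: [not a Reportable Scheme (section 14)? no] OR [Supervised Offer (section 12)? yes] → satisfied.
section 4 — Excluded Issuance: [the offer is not addressed solely to qualified investors? no] AND [the issuer has not published audited accounts for the preceding year? yes] → not satisfied.
section 3 — Assessable Solicitation: [the offer is underwritten? yes] OR [number of offerees: 567 persons ≥ 417 persons? yes] → satisfied.
section 8 — Primary Distribution: [the issuer has its registered office in the jurisdiction? no] AND [the issuer is a credit institution? yes] → not satisfied.
section 15 — Class-K Placement: Excluded Issuance (section 4)? no; not an Assessable Solicitation (section 3)? no; Primary Distribution (section 8)? no — 0 of 3 hold (need ≥2) → not satisfied.
section 13 — Excluded Solicitation: Class-S Placement (section 5)? no; Permitted Distribution (section 6)? yes; not a Class-K Placement (section 15)? yes — 2 of 3 hold (need ≥2) → satisfied.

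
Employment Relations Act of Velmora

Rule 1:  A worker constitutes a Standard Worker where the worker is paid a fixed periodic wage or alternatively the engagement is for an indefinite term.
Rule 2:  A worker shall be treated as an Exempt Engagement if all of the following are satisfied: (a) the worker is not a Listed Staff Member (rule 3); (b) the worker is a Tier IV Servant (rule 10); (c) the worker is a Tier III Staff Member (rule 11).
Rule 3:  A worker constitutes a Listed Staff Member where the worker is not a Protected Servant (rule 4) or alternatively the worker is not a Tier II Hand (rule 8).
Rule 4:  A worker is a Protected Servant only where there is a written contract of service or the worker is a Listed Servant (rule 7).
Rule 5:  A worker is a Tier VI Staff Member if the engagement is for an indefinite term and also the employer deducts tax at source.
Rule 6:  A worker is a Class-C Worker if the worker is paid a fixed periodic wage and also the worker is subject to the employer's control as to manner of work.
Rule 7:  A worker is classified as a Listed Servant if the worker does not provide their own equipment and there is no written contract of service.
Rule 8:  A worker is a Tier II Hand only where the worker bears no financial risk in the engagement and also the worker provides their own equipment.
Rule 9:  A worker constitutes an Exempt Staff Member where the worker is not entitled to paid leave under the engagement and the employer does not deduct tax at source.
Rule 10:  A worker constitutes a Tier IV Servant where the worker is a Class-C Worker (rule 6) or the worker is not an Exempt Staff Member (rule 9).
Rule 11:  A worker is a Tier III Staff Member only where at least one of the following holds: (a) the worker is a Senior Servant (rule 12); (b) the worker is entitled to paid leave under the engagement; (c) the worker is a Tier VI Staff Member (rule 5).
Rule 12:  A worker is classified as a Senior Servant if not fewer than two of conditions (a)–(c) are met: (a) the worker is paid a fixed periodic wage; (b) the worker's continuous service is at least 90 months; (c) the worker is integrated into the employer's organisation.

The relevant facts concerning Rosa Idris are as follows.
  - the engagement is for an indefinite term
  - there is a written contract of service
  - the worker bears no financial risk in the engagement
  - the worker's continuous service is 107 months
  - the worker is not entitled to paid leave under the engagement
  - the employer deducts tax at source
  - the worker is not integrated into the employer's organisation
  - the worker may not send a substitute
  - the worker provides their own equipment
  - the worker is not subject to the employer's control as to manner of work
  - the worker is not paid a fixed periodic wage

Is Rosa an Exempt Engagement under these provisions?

Under rule 7: the worker does not provide their own equipment? no; and there is no written contract of service? no. So the worker is not a Listed Servant.
Under rule 4: there is a written contract of service? yes; or Listed Servant (rule 7)? no. So the worker is a Protected Servant.
Under rule 8: the worker bears no financial risk in the engagement? yes; and the worker provides their own equipment? yes. So the worker is a Tier II Hand.
Under rule 3: not a Protected Servant (rule 4)? no; or not a Tier II Hand (rule 8)? no. So the worker is not a Listed Staff Member.
Under rule 6: the worker is paid a fixed periodic wage? no; and the worker is subject to the employer's control as to manner of work? no. So the worker is not a Class-C Worker.
Under rule 9: the worker is not entitled to paid leave under the engagement? yes; and the employer does not deduct tax at source? no. So the worker is not an Exempt Staff Member.
Under rule 10: Class-C Worker (rule 6)? no; or not an Exempt Staff Member (rule 9)? yes. So the worker is a Tier IV Servant.
Under rule 12: the worker is paid a fixed periodic wage? no; worker's continuous service: 107 months ≥ 90 months? yes; the worker is integrated into the employer's organisation? no — 1 of 3 hold (need ≥2) → not satisfied.
Under rule 5: the engagement is for an indefinite term? yes; and the employer deducts tax at source? yes. So the worker is a Tier VI Staff Member.
Under rule 11: Senior Servant (rule 12)? no; or the worker is entitled to paid leave under the engagement? no; or Tier VI Staff Member (rule 5)? yes. So the worker is a Tier III Staff Member.
Under rule 2: not a Listed Staff Member (rule 3)? yes; and Tier IV Servant (rule 10)? yes; and Tier III Staff Member (rule 11)? yes. So the worker is an Exempt Engagement.

Yes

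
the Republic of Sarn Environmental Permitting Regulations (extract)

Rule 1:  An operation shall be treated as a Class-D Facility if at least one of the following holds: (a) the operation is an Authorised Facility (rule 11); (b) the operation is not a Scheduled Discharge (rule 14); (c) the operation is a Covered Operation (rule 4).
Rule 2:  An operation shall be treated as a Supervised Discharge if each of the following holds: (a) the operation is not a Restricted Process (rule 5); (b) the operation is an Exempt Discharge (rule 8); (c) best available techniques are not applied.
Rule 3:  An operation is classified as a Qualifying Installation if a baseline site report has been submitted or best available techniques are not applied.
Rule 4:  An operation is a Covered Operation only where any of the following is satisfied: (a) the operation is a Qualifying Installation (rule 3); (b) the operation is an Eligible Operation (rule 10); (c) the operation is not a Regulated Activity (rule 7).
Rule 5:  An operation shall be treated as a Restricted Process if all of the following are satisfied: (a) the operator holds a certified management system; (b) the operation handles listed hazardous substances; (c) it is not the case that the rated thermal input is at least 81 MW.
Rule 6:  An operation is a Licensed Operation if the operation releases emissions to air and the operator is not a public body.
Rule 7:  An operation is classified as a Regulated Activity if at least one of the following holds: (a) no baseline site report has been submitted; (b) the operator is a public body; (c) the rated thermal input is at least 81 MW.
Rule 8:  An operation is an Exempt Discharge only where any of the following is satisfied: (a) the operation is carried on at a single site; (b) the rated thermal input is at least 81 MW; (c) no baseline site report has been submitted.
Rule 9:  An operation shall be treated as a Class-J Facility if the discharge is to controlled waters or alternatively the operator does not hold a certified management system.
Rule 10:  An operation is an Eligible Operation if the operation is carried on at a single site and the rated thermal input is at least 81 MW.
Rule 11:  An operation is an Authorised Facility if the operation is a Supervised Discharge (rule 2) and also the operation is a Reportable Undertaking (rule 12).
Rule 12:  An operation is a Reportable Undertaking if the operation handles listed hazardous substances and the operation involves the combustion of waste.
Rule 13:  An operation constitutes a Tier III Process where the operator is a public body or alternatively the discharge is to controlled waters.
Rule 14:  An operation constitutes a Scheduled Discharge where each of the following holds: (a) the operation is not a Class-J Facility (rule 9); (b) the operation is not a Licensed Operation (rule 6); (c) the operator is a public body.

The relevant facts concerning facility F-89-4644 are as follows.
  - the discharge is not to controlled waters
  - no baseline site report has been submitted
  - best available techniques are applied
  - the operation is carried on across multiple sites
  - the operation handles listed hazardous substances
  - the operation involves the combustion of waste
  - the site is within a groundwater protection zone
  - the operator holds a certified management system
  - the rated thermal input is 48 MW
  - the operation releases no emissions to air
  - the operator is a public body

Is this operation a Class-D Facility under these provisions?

No

Under rule 5: the operator holds a certified management system? yes; and the operation handles listed hazardous substances? yes; and rated thermal input: 48 MW ≥ 81 MW? no, so negated condition yes. So the operation is a Restricted Process.
Under rule 8: the operation is carried on at a single site? no; or rated thermal input: 48 MW ≥ 81 MW? no; or no baseline site report has been submitted? yes. So the operation is an Exempt Discharge.
Under rule 2: not a Restricted Process (rule 5)? no; and Exempt Discharge (rule 8)? yes; and best available techniques are not applied? no. So the operation is not a Supervised Discharge.
Under rule 12: the operation handles listed hazardous substances? yes; and the operation involves the combustion of waste? yes. So the operation is a Reportable Undertaking.
Under rule 11: Supervised Discharge (rule 2)? no; and Reportable Undertaking (rule 12)? yes. So the operation is not an Authorised Facility.
Under rule 9: the discharge is to controlled waters? no; or the operator does not hold a certified management system? no. So the operation is not a Class-J Facility.
Under rule 6: the operation releases emissions to air? no; and the operator is not a public body? no. So the operation is not a Licensed Operation.
Under rule 14: not a Class-J Facility (rule 9)? yes; and not a Licensed Operation (rule 6)? yes; and the operator is a public body? yes. So the operation is a Scheduled Discharge.
Under rule 3: a baseline site report has been submitted? no; or best available techniques are not applied? no. So the operation is not a Qualifying Installation.
Under rule 10: the operation is carried on at a single site? no; and rated thermal input: 48 MW ≥ 81 MW? no. So the operation is not an Eligible Operation.
Under rule 7: no baseline site report has been submitted? yes; or the operator is a public body? yes; or rated thermal input: 48 MW ≥ 81 MW? no. So the operation is a Regulated Activity.
Under rule 4: Qualifying Installation (rule 3)? no; or Eligible Operation (rule 10)? no; or not a Regulated Activity (rule 7)? no. So the operation is not a Covered Operation.
Under rule 1: Authorised Facility (rule 11)? no; or not a Scheduled Discharge (rule 14)? no; or Covered Operation (rule 4)? no. So the operation is not a Class-D Facility.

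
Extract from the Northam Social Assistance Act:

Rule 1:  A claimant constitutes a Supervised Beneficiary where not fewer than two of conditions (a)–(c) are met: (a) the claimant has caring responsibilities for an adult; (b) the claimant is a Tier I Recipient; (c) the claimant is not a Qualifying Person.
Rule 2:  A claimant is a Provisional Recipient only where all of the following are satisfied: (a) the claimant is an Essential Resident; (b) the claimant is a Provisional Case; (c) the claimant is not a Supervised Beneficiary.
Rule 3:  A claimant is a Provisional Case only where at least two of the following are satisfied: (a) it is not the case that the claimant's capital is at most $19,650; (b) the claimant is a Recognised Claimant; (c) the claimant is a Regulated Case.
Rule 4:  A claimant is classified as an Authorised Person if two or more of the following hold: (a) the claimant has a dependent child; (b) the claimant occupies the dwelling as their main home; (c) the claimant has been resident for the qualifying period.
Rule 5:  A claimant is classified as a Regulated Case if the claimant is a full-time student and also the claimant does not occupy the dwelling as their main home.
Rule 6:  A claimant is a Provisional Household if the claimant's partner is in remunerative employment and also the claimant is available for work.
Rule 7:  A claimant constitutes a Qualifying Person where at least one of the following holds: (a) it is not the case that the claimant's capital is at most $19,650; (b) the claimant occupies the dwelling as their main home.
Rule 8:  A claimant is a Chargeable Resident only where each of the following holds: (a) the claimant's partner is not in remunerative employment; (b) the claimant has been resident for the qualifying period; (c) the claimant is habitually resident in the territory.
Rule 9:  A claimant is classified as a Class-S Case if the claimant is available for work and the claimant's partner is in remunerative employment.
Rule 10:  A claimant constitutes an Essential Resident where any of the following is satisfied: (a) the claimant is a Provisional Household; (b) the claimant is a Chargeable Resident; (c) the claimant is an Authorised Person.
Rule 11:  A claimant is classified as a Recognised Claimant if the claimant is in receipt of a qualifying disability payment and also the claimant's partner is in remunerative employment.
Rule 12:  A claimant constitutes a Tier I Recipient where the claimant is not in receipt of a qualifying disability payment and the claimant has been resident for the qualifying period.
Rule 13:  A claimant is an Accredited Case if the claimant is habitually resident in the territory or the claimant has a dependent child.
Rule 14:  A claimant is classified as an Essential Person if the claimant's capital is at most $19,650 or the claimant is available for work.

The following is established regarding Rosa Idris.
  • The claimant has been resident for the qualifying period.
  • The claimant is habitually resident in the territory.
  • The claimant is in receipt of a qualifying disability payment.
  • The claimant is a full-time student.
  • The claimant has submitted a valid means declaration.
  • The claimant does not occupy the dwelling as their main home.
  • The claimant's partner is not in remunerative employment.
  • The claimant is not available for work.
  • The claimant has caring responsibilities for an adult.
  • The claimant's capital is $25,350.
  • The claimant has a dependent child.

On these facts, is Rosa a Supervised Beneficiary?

rule 12 — Tier I Recipient: [the claimant is not in receipt of a qualifying disability payment? no] AND [the claimant has been resident for the qualifying period? yes] → not satisfied.
rule 7 — Qualifying Person: [claimant's capital: $25,350 ≤ $19,650? no, so negated condition yes] OR [the claimant occupies the dwelling as their main home? no] → satisfied.
rule 1 — Supervised Beneficiary: the claimant has caring responsibilities for an adult? yes; Tier I Recipient (rule 12)? no; not a Qualifying Person (rule 7)? no — 1 of 3 hold (need ≥2) → not satisfied.

No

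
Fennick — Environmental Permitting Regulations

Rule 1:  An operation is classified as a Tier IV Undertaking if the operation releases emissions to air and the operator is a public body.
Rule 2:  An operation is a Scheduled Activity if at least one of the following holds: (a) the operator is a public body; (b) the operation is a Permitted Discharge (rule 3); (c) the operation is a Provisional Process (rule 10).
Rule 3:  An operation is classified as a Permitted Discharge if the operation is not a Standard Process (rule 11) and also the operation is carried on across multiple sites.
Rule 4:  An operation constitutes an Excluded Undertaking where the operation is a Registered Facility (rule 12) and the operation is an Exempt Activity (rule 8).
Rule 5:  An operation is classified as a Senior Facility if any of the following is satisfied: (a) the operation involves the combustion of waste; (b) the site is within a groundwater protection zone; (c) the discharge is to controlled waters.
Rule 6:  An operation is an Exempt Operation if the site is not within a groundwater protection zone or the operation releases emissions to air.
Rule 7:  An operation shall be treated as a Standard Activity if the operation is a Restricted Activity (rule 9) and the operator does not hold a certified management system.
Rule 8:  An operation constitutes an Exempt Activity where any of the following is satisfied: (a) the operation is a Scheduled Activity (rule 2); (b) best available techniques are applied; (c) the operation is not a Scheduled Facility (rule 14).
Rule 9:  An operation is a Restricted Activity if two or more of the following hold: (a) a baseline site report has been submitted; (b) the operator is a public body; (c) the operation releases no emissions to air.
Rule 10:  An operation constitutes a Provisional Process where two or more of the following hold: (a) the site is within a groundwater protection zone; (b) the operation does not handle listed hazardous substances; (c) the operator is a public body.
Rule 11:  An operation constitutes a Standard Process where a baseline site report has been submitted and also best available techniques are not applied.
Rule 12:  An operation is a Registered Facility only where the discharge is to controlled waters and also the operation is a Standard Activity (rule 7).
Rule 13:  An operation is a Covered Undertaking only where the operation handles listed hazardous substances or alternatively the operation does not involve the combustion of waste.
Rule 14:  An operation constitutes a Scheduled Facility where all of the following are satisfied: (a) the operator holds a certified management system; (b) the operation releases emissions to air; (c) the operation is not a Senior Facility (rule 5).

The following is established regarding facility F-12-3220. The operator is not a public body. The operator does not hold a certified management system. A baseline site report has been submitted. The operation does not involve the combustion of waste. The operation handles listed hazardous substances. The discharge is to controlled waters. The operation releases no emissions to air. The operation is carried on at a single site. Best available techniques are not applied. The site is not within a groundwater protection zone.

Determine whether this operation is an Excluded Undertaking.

Under rule 9: a baseline site report has been submitted? yes; the operator is a public body? no; the operation releases no emissions to air? yes — 2 of 3 hold (need ≥2) → satisfied.
Under rule 7: Restricted Activity (rule 9)? yes; and the operator does not hold a certified management system? yes. So the operation is a Standard Activity.
Under rule 12: the discharge is to controlled waters? yes; and Standard Activity (rule 7)? yes. So the operation is a Registered Facility.
Under rule 11: a baseline site report has been submitted? yes; and best available techniques are not applied? yes. So the operation is a Standard Process.
Under rule 3: not a Standard Process (rule 11)? no; and the operation is carried on across multiple sites? no. So the operation is not a Permitted Discharge.
Under rule 10: the site is within a groundwater protection zone? no; the operation does not handle listed hazardous substances? no; the operator is a public body? no — 0 of 3 hold (need ≥2) → not satisfied.
Under rule 2: the operator is a public body? no; or Permitted Discharge (rule 3)? no; or Provisional Process (rule 10)? no. So the operation is not a Scheduled Activity.
Under rule 5: the operation involves the combustion of waste? no; or the site is within a groundwater protection zone? no; or the discharge is to controlled waters? yes. So the operation is a Senior Facility.
Under rule 14: the operator holds a certified management system? no; and the operation releases emissions to air? no; and not a Senior Facility (rule 5)? no. So the operation is not a Scheduled Facility.
Under rule 8: Scheduled Activity (rule 2)? no; or best available techniques are applied? no; or not a Scheduled Facility (rule 14)? yes. So the operation is an Exempt Activity.
Under rule 4: Registered Facility (rule 12)? yes; and Exempt Activity (rule 8)? yes. So the operation is an Excluded Undertaking.

Yes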